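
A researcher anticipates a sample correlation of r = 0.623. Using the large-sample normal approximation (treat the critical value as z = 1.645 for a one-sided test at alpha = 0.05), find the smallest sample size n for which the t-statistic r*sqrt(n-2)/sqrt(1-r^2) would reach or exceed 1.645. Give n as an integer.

7

Need r·√(n−2)/√(1−r²) ≥ 1.645
√(n−2) ≥ 1.645·√(1−0.388129) / 0.623 = 1.645·0.782222 / 0.623 = 2.0654
n−2 ≥ 4.2659  ⇒  n ≥ 6.2659
Smallest integer n = 7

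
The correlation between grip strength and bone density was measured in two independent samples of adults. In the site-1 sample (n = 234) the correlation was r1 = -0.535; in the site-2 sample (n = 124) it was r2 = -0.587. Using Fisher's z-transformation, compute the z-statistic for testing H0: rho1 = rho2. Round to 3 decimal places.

z1 = atanh(-0.535) = -0.597124,  z2 = atanh(-0.587) = -0.673077
SE = √(1/(n1−3) + 1/(n2−3)) = √(1/231 + 1/121) = √(0.0043290 + 0.0082645) = √0.0125935 = 0.112221
z = (z1 − z2)/SE = (-0.597124 − (-0.673077)) / 0.112221 = 0.075953 / 0.112221 = 0.677

0.677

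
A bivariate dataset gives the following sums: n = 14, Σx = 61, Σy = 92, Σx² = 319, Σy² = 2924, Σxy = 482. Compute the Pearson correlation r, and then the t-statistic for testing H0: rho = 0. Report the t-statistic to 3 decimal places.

0.822

S_xy = nΣxy − ΣxΣy = 14·482 − 61·92 = 6748 − 5612 = 1136
S_xx = nΣx² − (Σx)² = 14·319 − 61² = 4466 − 3721 = 745
S_yy = nΣy² − (Σy)² = 14·2924 − 92² = 40936 − 8464 = 32472
r = S_xy / √(S_xx·S_yy) = 1136 / √(745·32472) = 1136 / √24191640 = 1136 / 4918.4998 = 0.2310
t = r·√(n−2)/√(1−r²) = 0.2310·√12 / √(1−0.053361) = 0.800207 / 0.972954 = 0.822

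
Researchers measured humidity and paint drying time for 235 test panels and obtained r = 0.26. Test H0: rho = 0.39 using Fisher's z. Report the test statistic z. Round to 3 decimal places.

-2.219

Fisher z: atanh(0.26) = 0.266108, atanh(0.39) = 0.411800
z = (z_r − z_0)·√(n−3) = (0.266108 − 0.411800)·√232 = -0.145692 · 15.231546 = -2.219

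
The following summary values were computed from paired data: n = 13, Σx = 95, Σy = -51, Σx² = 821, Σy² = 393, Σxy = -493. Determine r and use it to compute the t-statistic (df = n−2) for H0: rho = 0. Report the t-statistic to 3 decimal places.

Numerator: nΣxy − (Σx)(Σy) = 13·(-493) − (95)(-51) = -1564
Denominator: √[(nΣx²−(Σx)²)(nΣy²−(Σy)²)]
  nΣx²−(Σx)² = 13·821 − 9025 = 1648;  nΣy²−(Σy)² = 13·393 − 2601 = 2508
  √(1648·2508) = √4133184 = 2033.0234
r = -1564 / 2033.0234 = -0.7693
t = r·√(n−2)/√(1−r²) = -0.7693·√11 / √(1−0.591822) = -2.551479 / 0.638888 = -3.994

-3.994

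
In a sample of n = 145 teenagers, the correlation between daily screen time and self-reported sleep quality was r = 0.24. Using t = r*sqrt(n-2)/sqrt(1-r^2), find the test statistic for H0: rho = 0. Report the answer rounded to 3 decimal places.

t = r·√(n−2) / √(1−r²) with r = 0.24, n = 145
  = 0.24·√143 / √(1 − 0.0576)
  = 0.24·11.958261 / 0.970773
  = 2.869983 / 0.970773 = 2.956

2.956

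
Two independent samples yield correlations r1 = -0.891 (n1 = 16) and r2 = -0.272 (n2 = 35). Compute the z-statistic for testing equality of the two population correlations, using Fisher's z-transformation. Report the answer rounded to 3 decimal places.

-3.490

z1 = atanh(-0.891) = -1.426757,  z2 = atanh(-0.272) = -0.279022
SE = √(1/(n1−3) + 1/(n2−3)) = √(1/13 + 1/32) = √(0.0769231 + 0.0312500) = √0.1081731 = 0.328897
z = (z1 − z2)/SE = (-1.426757 − (-0.279022)) / 0.328897 = -1.147735 / 0.328897 = -3.490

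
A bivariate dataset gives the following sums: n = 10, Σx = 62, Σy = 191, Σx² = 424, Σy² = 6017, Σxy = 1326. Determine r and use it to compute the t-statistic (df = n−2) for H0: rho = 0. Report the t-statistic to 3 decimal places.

1.477

Numerator: nΣxy − (Σx)(Σy) = 10·1326 − (62)(191) = 1418
Denominator: √[(nΣx²−(Σx)²)(nΣy²−(Σy)²)]
  nΣx²−(Σx)² = 10·424 − 3844 = 396;  nΣy²−(Σy)² = 10·6017 − 36481 = 23689
  √(396·23689) = √9380844 = 3062.8164
r = 1418 / 3062.8164 = 0.4630
t = r·√(n−2)/√(1−r²) = 0.4630·√8 / √(1−0.214369) = 1.309562 / 0.886358 = 1.477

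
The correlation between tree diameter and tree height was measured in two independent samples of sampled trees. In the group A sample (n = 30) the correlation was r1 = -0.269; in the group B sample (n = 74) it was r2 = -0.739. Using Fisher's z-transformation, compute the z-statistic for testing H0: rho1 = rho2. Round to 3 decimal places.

z1 = atanh(-0.269) = -0.275786,  z2 = atanh(-0.739) = -0.948273
SE = √(1/(n1−3) + 1/(n2−3)) = √(1/27 + 1/71) = √(0.0370370 + 0.0140845) = √0.0511215 = 0.226101
z = (z1 − z2)/SE = (-0.275786 − (-0.948273)) / 0.226101 = 0.672487 / 0.226101 = 2.974

2.974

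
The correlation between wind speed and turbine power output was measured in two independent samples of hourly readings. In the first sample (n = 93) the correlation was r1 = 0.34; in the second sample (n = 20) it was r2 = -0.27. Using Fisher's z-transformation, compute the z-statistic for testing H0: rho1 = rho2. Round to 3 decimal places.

z1 = atanh(0.34) = 0.354093,  z2 = atanh(-0.27) = -0.276864
SE = √(1/(n1−3) + 1/(n2−3)) = √(1/90 + 1/17) = √(0.0111111 + 0.0588235) = √0.0699346 = 0.264452
z = (z1 − z2)/SE = (0.354093 − (-0.276864)) / 0.264452 = 0.630957 / 0.264452 = 2.386

2.386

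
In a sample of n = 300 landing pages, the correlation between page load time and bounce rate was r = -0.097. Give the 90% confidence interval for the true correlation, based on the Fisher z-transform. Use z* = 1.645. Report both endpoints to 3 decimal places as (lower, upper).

z_r = atanh(-0.097) = -0.097306;  SE = 1/√(n−3) = 1/√297 = 0.058026
z-limits: -0.097306 ± 1.645·0.058026 = -0.097306 ± 0.095453 = [-0.192759, -0.001853]
ρ-limits: (tanh -0.192759, tanh -0.001853) = (-0.190, -0.002)

(-0.190, -0.002)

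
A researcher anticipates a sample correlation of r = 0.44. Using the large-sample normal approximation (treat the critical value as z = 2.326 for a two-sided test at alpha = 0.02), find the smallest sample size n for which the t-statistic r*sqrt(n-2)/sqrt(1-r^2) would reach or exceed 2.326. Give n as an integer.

r√(n−2)/√(1−r²) ≥ 2.326  ⇔  n−2 ≥ (2.326)²·(1−r²)/r²
(1−r²)/r² = (1−0.1936)/0.1936 = 4.1653
n ≥ 2 + 5.410276·4.1653 = 2 + 22.5354 = 24.5354
⌈24.5354⌉ = 25

25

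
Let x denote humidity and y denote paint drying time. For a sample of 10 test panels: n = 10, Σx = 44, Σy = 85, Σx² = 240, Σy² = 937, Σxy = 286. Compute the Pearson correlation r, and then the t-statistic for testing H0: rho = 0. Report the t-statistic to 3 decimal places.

S_xy = nΣxy − ΣxΣy = 10·286 − 44·85 = 2860 − 3740 = -880
S_xx = nΣx² − (Σx)² = 10·240 − 44² = 2400 − 1936 = 464
S_yy = nΣy² − (Σy)² = 10·937 − 85² = 9370 − 7225 = 2145
r = S_xy / √(S_xx·S_yy) = -880 / √(464·2145) = -880 / √995280 = -880 / 997.6372 = -0.8821
t = r·√(n−2)/√(1−r²) = -0.8821·√8 / √(1−0.778100) = -2.494956 / 0.471063 = -5.296

-5.296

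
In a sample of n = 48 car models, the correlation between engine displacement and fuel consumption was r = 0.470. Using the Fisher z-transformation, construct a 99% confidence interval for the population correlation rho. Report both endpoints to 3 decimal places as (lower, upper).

Fisher z: z_r = atanh(r) = ½·ln((1+0.470)/(1−0.470)) = 0.510070
SE(z) = 1/√(n−3) = 1/√45 = 0.149071
99% ⇒ z* = 2.576; margin = 2.576·0.149071 = 0.384007
CI on z-scale: (0.126063, 0.894077)
Back-transform: tanh(0.126063) = 0.125399, tanh(0.894077) = 0.713402

(0.125, 0.713)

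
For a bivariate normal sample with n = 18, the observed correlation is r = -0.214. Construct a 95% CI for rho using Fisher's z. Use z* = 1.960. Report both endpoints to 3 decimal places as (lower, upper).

(-0.619, 0.281)

z_r = atanh(-0.214) = -0.217360;  SE = 1/√(n−3) = 1/√15 = 0.258199
z-limits: -0.217360 ± 1.960·0.258199 = -0.217360 ± 0.506070 = [-0.723430, 0.288710]
ρ-limits: (tanh -0.723430, tanh 0.288710) = (-0.619, 0.281)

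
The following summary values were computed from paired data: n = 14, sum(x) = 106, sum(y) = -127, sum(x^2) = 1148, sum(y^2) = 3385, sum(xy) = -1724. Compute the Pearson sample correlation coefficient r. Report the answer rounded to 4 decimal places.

Numerator: nΣxy − (Σx)(Σy) = 14·(-1724) − (106)(-127) = -10674
Denominator: √[(nΣx²−(Σx)²)(nΣy²−(Σy)²)]
  nΣx²−(Σx)² = 14·1148 − 11236 = 4836;  nΣy²−(Σy)² = 14·3385 − 16129 = 31261
  √(4836·31261) = √151178196 = 12295.4543
r = -10674 / 12295.4543 = -0.8681

-0.8681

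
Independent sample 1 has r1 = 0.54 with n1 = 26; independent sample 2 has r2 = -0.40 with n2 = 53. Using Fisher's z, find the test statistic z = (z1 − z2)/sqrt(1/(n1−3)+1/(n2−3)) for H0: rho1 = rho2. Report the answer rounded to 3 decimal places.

Fisher z-transforms: z1 = atanh(0.54) = 0.604156, z2 = atanh(-0.40) = -0.423649; difference d = 1.027805
Var(d) = 1/23 + 1/50 = 0.0434783 + 0.0200000 = 0.0634783
z = d/√Var(d) = 1.027805 / √0.0634783 = 1.027805 / 0.251949 = 4.079

4.079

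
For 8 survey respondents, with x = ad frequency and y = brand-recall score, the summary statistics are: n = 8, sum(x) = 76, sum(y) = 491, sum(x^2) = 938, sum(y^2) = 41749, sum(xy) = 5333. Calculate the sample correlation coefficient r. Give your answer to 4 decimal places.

0.4221

Numerator: nΣxy − (Σx)(Σy) = 8·5333 − (76)(491) = 5348
Denominator: √[(nΣx²−(Σx)²)(nΣy²−(Σy)²)]
  nΣx²−(Σx)² = 8·938 − 5776 = 1728;  nΣy²−(Σy)² = 8·41749 − 241081 = 92911
  √(1728·92911) = √160550208 = 12670.8409
r = 5348 / 12670.8409 = 0.4221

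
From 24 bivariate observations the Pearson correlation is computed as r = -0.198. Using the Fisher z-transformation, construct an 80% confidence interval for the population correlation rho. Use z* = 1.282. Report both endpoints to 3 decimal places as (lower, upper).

(-0.447, 0.079)

Fisher z: z_r = atanh(r) = ½·ln((1+(-0.198))/(1−(-0.198))) = -0.200650
SE(z) = 1/√(n−3) = 1/√21 = 0.218218
80% ⇒ z* = 1.282; margin = 1.282·0.218218 = 0.279755
CI on z-scale: (-0.480405, 0.079105)
Back-transform: tanh(-0.480405) = -0.446568, tanh(0.079105) = 0.078940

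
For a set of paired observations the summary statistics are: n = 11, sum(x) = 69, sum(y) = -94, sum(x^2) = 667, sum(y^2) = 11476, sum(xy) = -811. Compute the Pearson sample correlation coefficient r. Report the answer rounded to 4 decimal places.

S_xy = nΣxy − ΣxΣy = 11·(-811) − 69·(-94) = -8921 − (-6486) = -2435
S_xx = nΣx² − (Σx)² = 11·667 − 69² = 7337 − 4761 = 2576
S_yy = nΣy² − (Σy)² = 11·11476 − (-94)² = 126236 − 8836 = 117400
r = S_xy / √(S_xx·S_yy) = -2435 / √(2576·117400) = -2435 / √302422400 = -2435 / 17390.2961 = -0.1400

-0.1400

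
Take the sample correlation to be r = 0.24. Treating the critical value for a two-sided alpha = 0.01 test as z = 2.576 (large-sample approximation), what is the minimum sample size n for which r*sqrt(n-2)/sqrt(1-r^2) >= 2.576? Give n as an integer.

111

r√(n−2)/√(1−r²) ≥ 2.576  ⇔  n−2 ≥ (2.576)²·(1−r²)/r²
(1−r²)/r² = (1−0.0576)/0.0576 = 16.3611
n ≥ 2 + 6.635776·16.3611 = 2 + 108.5686 = 110.5686
⌈110.5686⌉ = 111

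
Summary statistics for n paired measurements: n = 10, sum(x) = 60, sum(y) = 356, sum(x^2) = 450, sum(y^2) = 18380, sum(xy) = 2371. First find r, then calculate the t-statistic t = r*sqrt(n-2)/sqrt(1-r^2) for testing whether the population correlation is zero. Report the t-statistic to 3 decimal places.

0.982

S_xy = nΣxy − ΣxΣy = 10·2371 − 60·356 = 23710 − 21360 = 2350
S_xx = nΣx² − (Σx)² = 10·450 − 60² = 4500 − 3600 = 900
S_yy = nΣy² − (Σy)² = 10·18380 − 356² = 183800 − 126736 = 57064
r = S_xy / √(S_xx·S_yy) = 2350 / √(900·57064) = 2350 / √51357600 = 2350 / 7166.4217 = 0.3279
t = r·√(n−2)/√(1−r²) = 0.3279·√8 / √(1−0.107518) = 0.927441 / 0.944713 = 0.982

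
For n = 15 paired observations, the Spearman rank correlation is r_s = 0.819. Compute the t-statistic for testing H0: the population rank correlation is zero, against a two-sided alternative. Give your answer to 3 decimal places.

5.146

t = r_s·√(n−2) / √(1−r_s²) with r_s = 0.819, n = 15
  = 0.819·√13 / √(1 − 0.670761)
  = 0.819·3.605551 / 0.573794
  = 2.952946 / 0.573794 = 5.146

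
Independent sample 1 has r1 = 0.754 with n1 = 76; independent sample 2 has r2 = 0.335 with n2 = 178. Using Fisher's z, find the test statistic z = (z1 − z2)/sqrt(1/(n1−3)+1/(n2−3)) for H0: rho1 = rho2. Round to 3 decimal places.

z1 = atanh(0.754) = 0.982161,  z2 = atanh(0.335) = 0.348450
SE = √(1/(n1−3) + 1/(n2−3)) = √(1/73 + 1/175) = √(0.0136986 + 0.0057143) = √0.0194129 = 0.139330
z = (z1 − z2)/SE = (0.982161 − 0.348450) / 0.139330 = 0.633711 / 0.139330 = 4.548

4.548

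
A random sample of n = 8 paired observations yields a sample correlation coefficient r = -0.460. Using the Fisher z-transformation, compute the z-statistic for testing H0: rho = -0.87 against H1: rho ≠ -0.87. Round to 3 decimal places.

z_r = atanh(-0.460) = -0.497311,  z_0 = atanh(-0.87) = -1.333080
SE = 1/√(n−3) = 1/√5 = 0.447214
z = (z_r − z_0)/SE = (-0.497311 − (-1.333080)) / 0.447214 = 0.835769 / 0.447214 = 1.869

1.869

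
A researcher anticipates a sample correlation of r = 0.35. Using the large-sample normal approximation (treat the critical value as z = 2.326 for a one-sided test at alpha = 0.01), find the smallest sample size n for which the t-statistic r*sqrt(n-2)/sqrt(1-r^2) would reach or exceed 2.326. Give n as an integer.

41

r√(n−2)/√(1−r²) ≥ 2.326  ⇔  n−2 ≥ (2.326)²·(1−r²)/r²
(1−r²)/r² = (1−0.1225)/0.1225 = 7.1633
n ≥ 2 + 5.410276·7.1633 = 2 + 38.7554 = 40.7554
⌈40.7554⌉ = 41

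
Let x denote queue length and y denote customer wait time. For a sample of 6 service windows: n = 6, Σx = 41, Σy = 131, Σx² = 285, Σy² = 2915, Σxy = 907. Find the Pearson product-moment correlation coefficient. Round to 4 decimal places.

0.7269

S_xy = nΣxy − ΣxΣy = 6·907 − 41·131 = 5442 − 5371 = 71
S_xx = nΣx² − (Σx)² = 6·285 − 41² = 1710 − 1681 = 29
S_yy = nΣy² − (Σy)² = 6·2915 − 131² = 17490 − 17161 = 329
r = S_xy / √(S_xx·S_yy) = 71 / √(29·329) = 71 / √9541 = 71 / 97.6780 = 0.7269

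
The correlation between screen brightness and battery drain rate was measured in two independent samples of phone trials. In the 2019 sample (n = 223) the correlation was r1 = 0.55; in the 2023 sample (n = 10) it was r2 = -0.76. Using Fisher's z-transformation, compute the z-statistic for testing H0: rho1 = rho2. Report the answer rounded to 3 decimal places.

Fisher z-transforms: z1 = atanh(0.55) = 0.618381, z2 = atanh(-0.76) = -0.996215; difference d = 1.614596
Var(d) = 1/220 + 1/7 = 0.0045455 + 0.1428571 = 0.1474026
z = d/√Var(d) = 1.614596 / √0.1474026 = 1.614596 / 0.383930 = 4.205

4.205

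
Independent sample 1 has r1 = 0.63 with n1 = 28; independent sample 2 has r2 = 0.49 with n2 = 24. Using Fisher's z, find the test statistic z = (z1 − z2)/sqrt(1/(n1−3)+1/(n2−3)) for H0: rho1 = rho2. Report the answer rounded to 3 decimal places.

0.694

z1 = atanh(0.63) = 0.741416,  z2 = atanh(0.49) = 0.536060
SE = √(1/(n1−3) + 1/(n2−3)) = √(1/25 + 1/21) = √(0.0400000 + 0.0476190) = √0.0876190 = 0.296005
z = (z1 − z2)/SE = (0.741416 − 0.536060) / 0.296005 = 0.205356 / 0.296005 = 0.694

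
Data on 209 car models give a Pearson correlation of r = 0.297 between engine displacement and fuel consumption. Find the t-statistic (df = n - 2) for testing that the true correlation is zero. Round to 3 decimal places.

4.475

1 − r² = 1 − 0.088209 = 0.911791;  √(1−r²) = 0.954877
√(n−2) = √207 = 14.387495
t = r·√(n−2)/√(1−r²) = 0.297 · 14.387495 / 0.954877 = 4.475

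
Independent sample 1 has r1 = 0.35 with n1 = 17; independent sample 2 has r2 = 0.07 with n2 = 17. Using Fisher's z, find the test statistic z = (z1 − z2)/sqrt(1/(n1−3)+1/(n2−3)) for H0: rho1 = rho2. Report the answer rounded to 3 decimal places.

Fisher z-transforms: z1 = atanh(0.35) = 0.365444, z2 = atanh(0.07) = 0.070115; difference d = 0.295329
Var(d) = 1/14 + 1/14 = 0.0714286 + 0.0714286 = 0.1428572
z = d/√Var(d) = 0.295329 / √0.1428572 = 0.295329 / 0.377965 = 0.781

0.781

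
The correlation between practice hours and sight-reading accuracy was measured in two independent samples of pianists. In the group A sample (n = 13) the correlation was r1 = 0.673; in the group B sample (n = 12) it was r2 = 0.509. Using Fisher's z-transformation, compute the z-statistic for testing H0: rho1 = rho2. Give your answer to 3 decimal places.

z1 = atanh(0.673) = 0.816207,  z2 = atanh(0.509) = 0.561379
SE = √(1/(n1−3) + 1/(n2−3)) = √(1/10 + 1/9) = √(0.1000000 + 0.1111111) = √0.2111111 = 0.459468
z = (z1 − z2)/SE = (0.816207 − 0.561379) / 0.459468 = 0.254828 / 0.459468 = 0.555

0.555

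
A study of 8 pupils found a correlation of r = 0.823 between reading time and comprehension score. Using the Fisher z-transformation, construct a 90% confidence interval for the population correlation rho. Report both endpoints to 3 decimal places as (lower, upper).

(0.406, 0.956)

z_r = atanh(0.823) = 1.166045;  SE = 1/√(n−3) = 1/√5 = 0.447214
z-limits: 1.166045 ± 1.645·0.447214 = 1.166045 ± 0.735667 = [0.430378, 1.901712]
ρ-limits: (tanh 0.430378, tanh 1.901712) = (0.406, 0.956)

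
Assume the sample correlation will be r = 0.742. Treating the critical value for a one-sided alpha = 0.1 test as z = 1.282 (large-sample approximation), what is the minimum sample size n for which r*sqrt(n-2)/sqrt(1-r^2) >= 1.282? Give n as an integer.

Need r·√(n−2)/√(1−r²) ≥ 1.282
√(n−2) ≥ 1.282·√(1−0.550564) / 0.742 = 1.282·0.670400 / 0.742 = 1.1583
n−2 ≥ 1.3417  ⇒  n ≥ 3.3417
Smallest integer n = 4

4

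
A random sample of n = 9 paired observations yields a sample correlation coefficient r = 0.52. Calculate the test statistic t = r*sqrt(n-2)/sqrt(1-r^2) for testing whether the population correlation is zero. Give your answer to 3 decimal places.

1.611

1 − r² = 1 − 0.2704 = 0.7296;  √(1−r²) = 0.854166
√(n−2) = √7 = 2.645751
t = r·√(n−2)/√(1−r²) = 0.52 · 2.645751 / 0.854166 = 1.611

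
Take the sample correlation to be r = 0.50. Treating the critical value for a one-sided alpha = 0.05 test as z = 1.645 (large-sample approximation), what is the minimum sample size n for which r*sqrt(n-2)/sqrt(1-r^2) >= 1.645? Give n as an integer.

Need r·√(n−2)/√(1−r²) ≥ 1.645
√(n−2) ≥ 1.645·√(1−0.2500) / 0.50 = 1.645·0.866025 / 0.50 = 2.8492
n−2 ≥ 8.1179  ⇒  n ≥ 10.1179
Smallest integer n = 11

11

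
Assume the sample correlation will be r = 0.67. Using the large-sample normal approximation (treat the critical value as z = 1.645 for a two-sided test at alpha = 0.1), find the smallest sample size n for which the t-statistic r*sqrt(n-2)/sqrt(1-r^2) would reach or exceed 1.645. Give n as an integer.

r√(n−2)/√(1−r²) ≥ 1.645  ⇔  n−2 ≥ (1.645)²·(1−r²)/r²
(1−r²)/r² = (1−0.4489)/0.4489 = 1.2277
n ≥ 2 + 2.706025·1.2277 = 2 + 3.3222 = 5.3222
⌈5.3222⌉ = 6

6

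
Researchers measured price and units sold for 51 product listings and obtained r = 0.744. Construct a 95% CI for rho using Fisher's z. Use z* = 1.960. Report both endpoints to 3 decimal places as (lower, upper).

(0.589, 0.846)

Fisher z: z_r = atanh(r) = ½·ln((1+0.744)/(1−0.744)) = 0.959380
SE(z) = 1/√(n−3) = 1/√48 = 0.144338
95% ⇒ z* = 1.960; margin = 1.960·0.144338 = 0.282902
CI on z-scale: (0.676478, 1.242282)
Back-transform: tanh(0.676478) = 0.589225, tanh(1.242282) = 0.846105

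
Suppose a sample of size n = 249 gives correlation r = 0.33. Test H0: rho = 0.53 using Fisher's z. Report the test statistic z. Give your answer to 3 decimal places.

-3.879

Fisher z: atanh(0.33) = 0.342828, atanh(0.53) = 0.590145
z = (z_r − z_0)·√(n−3) = (0.342828 − 0.590145)·√246 = -0.247317 · 15.684387 = -3.879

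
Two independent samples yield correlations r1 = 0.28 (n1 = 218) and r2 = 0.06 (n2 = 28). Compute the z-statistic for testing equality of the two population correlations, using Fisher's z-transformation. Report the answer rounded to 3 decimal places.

1.077

z1 = atanh(0.28) = 0.287682,  z2 = atanh(0.06) = 0.060072
SE = √(1/(n1−3) + 1/(n2−3)) = √(1/215 + 1/25) = √(0.0046512 + 0.0400000) = √0.0446512 = 0.211308
z = (z1 − z2)/SE = (0.287682 − 0.060072) / 0.211308 = 0.227610 / 0.211308 = 1.077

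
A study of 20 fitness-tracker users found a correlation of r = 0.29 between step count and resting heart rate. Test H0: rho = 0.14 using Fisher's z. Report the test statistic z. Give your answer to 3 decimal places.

0.650

z_r = atanh(0.29) = 0.298566,  z_0 = atanh(0.14) = 0.140926
SE = 1/√(n−3) = 1/√17 = 0.242536
z = (z_r − z_0)/SE = (0.298566 − 0.140926) / 0.242536 = 0.157640 / 0.242536 = 0.650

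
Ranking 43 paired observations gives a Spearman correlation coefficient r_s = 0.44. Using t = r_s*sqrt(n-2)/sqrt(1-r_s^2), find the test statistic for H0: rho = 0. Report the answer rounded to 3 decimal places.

3.137

t = r_s·√(n−2) / √(1−r_s²) with r_s = 0.44, n = 43
  = 0.44·√41 / √(1 − 0.1936)
  = 0.44·6.403124 / 0.897998
  = 2.817375 / 0.897998 = 3.137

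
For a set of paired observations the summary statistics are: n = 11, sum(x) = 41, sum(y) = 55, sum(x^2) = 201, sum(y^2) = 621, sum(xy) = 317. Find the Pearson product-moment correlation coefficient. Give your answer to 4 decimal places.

0.8674

Numerator: nΣxy − (Σx)(Σy) = 11·317 − (41)(55) = 1232
Denominator: √[(nΣx²−(Σx)²)(nΣy²−(Σy)²)]
  nΣx²−(Σx)² = 11·201 − 1681 = 530;  nΣy²−(Σy)² = 11·621 − 3025 = 3806
  √(530·3806) = √2017180 = 1420.2746
r = 1232 / 1420.2746 = 0.8674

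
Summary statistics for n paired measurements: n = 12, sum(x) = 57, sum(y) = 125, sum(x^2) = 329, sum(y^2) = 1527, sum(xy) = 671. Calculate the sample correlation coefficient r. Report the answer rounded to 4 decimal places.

0.6749

S_xy = nΣxy − ΣxΣy = 12·671 − 57·125 = 8052 − 7125 = 927
S_xx = nΣx² − (Σx)² = 12·329 − 57² = 3948 − 3249 = 699
S_yy = nΣy² − (Σy)² = 12·1527 − 125² = 18324 − 15625 = 2699
r = S_xy / √(S_xx·S_yy) = 927 / √(699·2699) = 927 / √1886601 = 927 / 1373.5359 = 0.6749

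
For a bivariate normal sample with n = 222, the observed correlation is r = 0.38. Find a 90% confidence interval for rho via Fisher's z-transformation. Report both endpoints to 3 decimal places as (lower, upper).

(0.281, 0.471)

z_r = atanh(0.38) = 0.400060;  SE = 1/√(n−3) = 1/√219 = 0.067574
z-limits: 0.400060 ± 1.645·0.067574 = 0.400060 ± 0.111159 = [0.288901, 0.511219]
ρ-limits: (tanh 0.288901, tanh 0.511219) = (0.281, 0.471)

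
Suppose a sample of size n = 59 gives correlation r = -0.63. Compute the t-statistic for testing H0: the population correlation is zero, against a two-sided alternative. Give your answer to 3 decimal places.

t = r·√(n−2) / √(1−r²) with r = -0.63, n = 59
  = -0.63·√57 / √(1 − 0.3969)
  = -0.63·7.549834 / 0.776595
  = -4.756395 / 0.776595 = -6.125

-6.125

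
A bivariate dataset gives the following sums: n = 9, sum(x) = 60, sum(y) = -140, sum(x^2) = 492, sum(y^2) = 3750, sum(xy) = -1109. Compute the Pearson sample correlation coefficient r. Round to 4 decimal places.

S_xy = nΣxy − ΣxΣy = 9·(-1109) − 60·(-140) = -9981 − (-8400) = -1581
S_xx = nΣx² − (Σx)² = 9·492 − 60² = 4428 − 3600 = 828
S_yy = nΣy² − (Σy)² = 9·3750 − (-140)² = 33750 − 19600 = 14150
r = S_xy / √(S_xx·S_yy) = -1581 / √(828·14150) = -1581 / √11716200 = -1581 / 3422.8935 = -0.4619

-0.4619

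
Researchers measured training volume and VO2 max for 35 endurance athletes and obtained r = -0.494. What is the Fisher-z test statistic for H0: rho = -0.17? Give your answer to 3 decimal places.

-2.091

z_r = atanh(-0.494) = -0.541338,  z_0 = atanh(-0.17) = -0.171667
SE = 1/√(n−3) = 1/√32 = 0.176777
z = (z_r − z_0)/SE = (-0.541338 − (-0.171667)) / 0.176777 = -0.369671 / 0.176777 = -2.091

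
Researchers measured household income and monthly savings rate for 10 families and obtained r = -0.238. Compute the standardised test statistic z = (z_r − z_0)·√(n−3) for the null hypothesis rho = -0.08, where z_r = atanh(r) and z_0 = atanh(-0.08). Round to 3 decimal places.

-0.430

z_r = atanh(-0.238) = -0.242653,  z_0 = atanh(-0.08) = -0.080171
SE = 1/√(n−3) = 1/√7 = 0.377964
z = (z_r − z_0)/SE = (-0.242653 − (-0.080171)) / 0.377964 = -0.162482 / 0.377964 = -0.430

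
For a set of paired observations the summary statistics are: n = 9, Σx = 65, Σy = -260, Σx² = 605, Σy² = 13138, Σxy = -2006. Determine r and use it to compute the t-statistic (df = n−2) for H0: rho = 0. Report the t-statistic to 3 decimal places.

-0.393

Numerator: nΣxy − (Σx)(Σy) = 9·(-2006) − (65)(-260) = -1154
Denominator: √[(nΣx²−(Σx)²)(nΣy²−(Σy)²)]
  nΣx²−(Σx)² = 9·605 − 4225 = 1220;  nΣy²−(Σy)² = 9·13138 − 67600 = 50642
  √(1220·50642) = √61783240 = 7860.2315
r = -1154 / 7860.2315 = -0.1468
t = r·√(n−2)/√(1−r²) = -0.1468·√7 / √(1−0.021550) = -0.388396 / 0.989166 = -0.393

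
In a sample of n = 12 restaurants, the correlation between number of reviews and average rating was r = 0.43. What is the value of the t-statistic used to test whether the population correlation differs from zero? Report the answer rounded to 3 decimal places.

1.506

1 − r² = 1 − 0.1849 = 0.8151;  √(1−r²) = 0.902829
√(n−2) = √10 = 3.162278
t = r·√(n−2)/√(1−r²) = 0.43 · 3.162278 / 0.902829 = 1.506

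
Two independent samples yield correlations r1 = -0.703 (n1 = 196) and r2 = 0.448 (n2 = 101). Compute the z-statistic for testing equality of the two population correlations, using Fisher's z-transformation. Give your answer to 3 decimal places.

-10.927

z1 = atanh(-0.703) = -0.873207,  z2 = atanh(0.448) = 0.482195
SE = √(1/(n1−3) + 1/(n2−3)) = √(1/193 + 1/98) = √(0.0051813 + 0.0102041) = √0.0153854 = 0.124038
z = (z1 − z2)/SE = (-0.873207 − 0.482195) / 0.124038 = -1.355402 / 0.124038 = -10.927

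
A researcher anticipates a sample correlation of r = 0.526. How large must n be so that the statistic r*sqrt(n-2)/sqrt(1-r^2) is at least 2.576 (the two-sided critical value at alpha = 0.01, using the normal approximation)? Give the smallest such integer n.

20

r√(n−2)/√(1−r²) ≥ 2.576  ⇔  n−2 ≥ (2.576)²·(1−r²)/r²
(1−r²)/r² = (1−0.276676)/0.276676 = 2.6143
n ≥ 2 + 6.635776·2.6143 = 2 + 17.3479 = 19.3479
⌈19.3479⌉ = 20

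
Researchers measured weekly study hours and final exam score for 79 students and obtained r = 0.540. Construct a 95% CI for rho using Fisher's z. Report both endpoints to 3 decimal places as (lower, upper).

(0.362, 0.680)

Fisher z: z_r = atanh(r) = ½·ln((1+0.540)/(1−0.540)) = 0.604156
SE(z) = 1/√(n−3) = 1/√76 = 0.114708
95% ⇒ z* = 1.960; margin = 1.960·0.114708 = 0.224828
CI on z-scale: (0.379328, 0.828984)
Back-transform: tanh(0.379328) = 0.362124, tanh(0.828984) = 0.679930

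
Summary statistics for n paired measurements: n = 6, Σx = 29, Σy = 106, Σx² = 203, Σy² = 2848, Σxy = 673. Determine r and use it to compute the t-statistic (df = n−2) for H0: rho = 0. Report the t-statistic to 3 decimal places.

1.706

Numerator: nΣxy − (Σx)(Σy) = 6·673 − (29)(106) = 964
Denominator: √[(nΣx²−(Σx)²)(nΣy²−(Σy)²)]
  nΣx²−(Σx)² = 6·203 − 841 = 377;  nΣy²−(Σy)² = 6·2848 − 11236 = 5852
  √(377·5852) = √2206204 = 1485.3296
r = 964 / 1485.3296 = 0.6490
t = r·√(n−2)/√(1−r²) = 0.6490·√4 / √(1−0.421201) = 1.298000 / 0.760788 = 1.706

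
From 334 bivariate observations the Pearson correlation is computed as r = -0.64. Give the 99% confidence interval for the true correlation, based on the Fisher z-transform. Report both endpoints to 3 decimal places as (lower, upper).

(-0.716, -0.549)

z_r = atanh(-0.64) = -0.758174;  SE = 1/√(n−3) = 1/√331 = 0.054965
z-limits: -0.758174 ± 2.576·0.054965 = -0.758174 ± 0.141590 = [-0.899764, -0.616584]
ρ-limits: (tanh -0.899764, tanh -0.616584) = (-0.716, -0.549)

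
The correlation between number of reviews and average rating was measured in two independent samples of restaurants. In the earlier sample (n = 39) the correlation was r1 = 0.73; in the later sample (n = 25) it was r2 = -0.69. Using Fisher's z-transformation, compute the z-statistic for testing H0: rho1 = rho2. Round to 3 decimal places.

z1 = atanh(0.73) = 0.928727,  z2 = atanh(-0.69) = -0.847956
SE = √(1/(n1−3) + 1/(n2−3)) = √(1/36 + 1/22) = √(0.0277778 + 0.0454545) = √0.0732323 = 0.270615
z = (z1 − z2)/SE = (0.928727 − (-0.847956)) / 0.270615 = 1.776683 / 0.270615 = 6.565

6.565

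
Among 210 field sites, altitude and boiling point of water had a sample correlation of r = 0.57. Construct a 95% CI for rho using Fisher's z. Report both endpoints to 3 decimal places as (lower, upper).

(0.471, 0.655)

z_r = atanh(0.57) = 0.647523;  SE = 1/√(n−3) = 1/√207 = 0.069505
z-limits: 0.647523 ± 1.960·0.069505 = 0.647523 ± 0.136230 = [0.511293, 0.783753]
ρ-limits: (tanh 0.511293, tanh 0.783753) = (0.471, 0.655)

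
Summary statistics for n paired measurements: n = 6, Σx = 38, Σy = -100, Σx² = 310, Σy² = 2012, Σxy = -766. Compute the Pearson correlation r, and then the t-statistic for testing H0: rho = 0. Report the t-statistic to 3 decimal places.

-3.332

S_xy = nΣxy − ΣxΣy = 6·(-766) − 38·(-100) = -4596 − (-3800) = -796
S_xx = nΣx² − (Σx)² = 6·310 − 38² = 1860 − 1444 = 416
S_yy = nΣy² − (Σy)² = 6·2012 − (-100)² = 12072 − 10000 = 2072
r = S_xy / √(S_xx·S_yy) = -796 / √(416·2072) = -796 / √861952 = -796 / 928.4137 = -0.8574
t = r·√(n−2)/√(1−r²) = -0.8574·√4 / √(1−0.735135) = -1.714800 / 0.514650 = -3.332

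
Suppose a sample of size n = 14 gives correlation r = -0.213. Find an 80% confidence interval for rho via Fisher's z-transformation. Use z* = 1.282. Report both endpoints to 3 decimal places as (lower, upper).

z_r = atanh(-0.213) = -0.216312;  SE = 1/√(n−3) = 1/√11 = 0.301511
z-limits: -0.216312 ± 1.282·0.301511 = -0.216312 ± 0.386537 = [-0.602849, 0.170225]
ρ-limits: (tanh -0.602849, tanh 0.170225) = (-0.539, 0.169)

(-0.539, 0.169)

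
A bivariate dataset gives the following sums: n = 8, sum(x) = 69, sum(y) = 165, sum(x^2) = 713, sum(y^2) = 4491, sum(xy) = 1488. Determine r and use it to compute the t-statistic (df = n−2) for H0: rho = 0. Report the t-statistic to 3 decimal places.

0.451

Numerator: nΣxy − (Σx)(Σy) = 8·1488 − (69)(165) = 519
Denominator: √[(nΣx²−(Σx)²)(nΣy²−(Σy)²)]
  nΣx²−(Σx)² = 8·713 − 4761 = 943;  nΣy²−(Σy)² = 8·4491 − 27225 = 8703
  √(943·8703) = √8206929 = 2864.7738
r = 519 / 2864.7738 = 0.1812
t = r·√(n−2)/√(1−r²) = 0.1812·√6 / √(1−0.032833) = 0.443848 / 0.983446 = 0.451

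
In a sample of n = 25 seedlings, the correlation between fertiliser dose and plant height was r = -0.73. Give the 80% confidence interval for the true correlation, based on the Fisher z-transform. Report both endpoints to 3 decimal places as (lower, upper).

z_r = atanh(-0.73) = -0.928727;  SE = 1/√(n−3) = 1/√22 = 0.213201
z-limits: -0.928727 ± 1.282·0.213201 = -0.928727 ± 0.273324 = [-1.202051, -0.655403]
ρ-limits: (tanh -1.202051, tanh -0.655403) = (-0.834, -0.575)

(-0.834, -0.575)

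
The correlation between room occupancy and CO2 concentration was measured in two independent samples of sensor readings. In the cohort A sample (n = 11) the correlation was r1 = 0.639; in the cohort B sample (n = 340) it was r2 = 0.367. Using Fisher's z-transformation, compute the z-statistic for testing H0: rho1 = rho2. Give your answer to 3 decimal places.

z1 = atanh(0.639) = 0.756482,  z2 = atanh(0.367) = 0.384952
SE = √(1/(n1−3) + 1/(n2−3)) = √(1/8 + 1/337) = √(0.1250000 + 0.0029674) = √0.1279674 = 0.357725
z = (z1 − z2)/SE = (0.756482 − 0.384952) / 0.357725 = 0.371530 / 0.357725 = 1.039

1.039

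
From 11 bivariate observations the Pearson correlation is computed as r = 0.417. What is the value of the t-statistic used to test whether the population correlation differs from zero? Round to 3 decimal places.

1.376

t = r·√(n−2) / √(1−r²) with r = 0.417, n = 11
  = 0.417·√9 / √(1 − 0.173889)
  = 0.417·3.000000 / 0.908906
  = 1.251000 / 0.908906 = 1.376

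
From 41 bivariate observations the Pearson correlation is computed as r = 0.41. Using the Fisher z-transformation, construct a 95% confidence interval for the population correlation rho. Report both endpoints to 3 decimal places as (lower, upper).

Fisher z: z_r = atanh(r) = ½·ln((1+0.41)/(1−0.41)) = 0.435611
SE(z) = 1/√(n−3) = 1/√38 = 0.162221
95% ⇒ z* = 1.960; margin = 1.960·0.162221 = 0.317953
CI on z-scale: (0.117658, 0.753564)
Back-transform: tanh(0.117658) = 0.117118, tanh(0.753564) = 0.637270

(0.117, 0.637)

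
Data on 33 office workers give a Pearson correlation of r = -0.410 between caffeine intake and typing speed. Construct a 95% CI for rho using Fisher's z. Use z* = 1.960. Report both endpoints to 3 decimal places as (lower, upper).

(-0.660, -0.078)

z_r = atanh(-0.410) = -0.435611;  SE = 1/√(n−3) = 1/√30 = 0.182574
z-limits: -0.435611 ± 1.960·0.182574 = -0.435611 ± 0.357845 = [-0.793456, -0.077766]
ρ-limits: (tanh -0.793456, tanh -0.077766) = (-0.660, -0.078)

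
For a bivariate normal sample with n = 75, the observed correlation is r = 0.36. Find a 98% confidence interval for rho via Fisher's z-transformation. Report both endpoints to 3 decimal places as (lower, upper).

z_r = atanh(0.36) = 0.376886;  SE = 1/√(n−3) = 1/√72 = 0.117851
z-limits: 0.376886 ± 2.326·0.117851 = 0.376886 ± 0.274121 = [0.102765, 0.651007]
ρ-limits: (tanh 0.102765, tanh 0.651007) = (0.102, 0.572)

(0.102, 0.572)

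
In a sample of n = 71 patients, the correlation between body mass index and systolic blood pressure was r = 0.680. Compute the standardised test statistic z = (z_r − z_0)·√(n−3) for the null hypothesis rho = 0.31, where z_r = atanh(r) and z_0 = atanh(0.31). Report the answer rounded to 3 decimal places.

4.194

Fisher z: atanh(0.680) = 0.829114, atanh(0.31) = 0.320545
z = (z_r − z_0)·√(n−3) = (0.829114 − 0.320545)·√68 = 0.508569 · 8.246211 = 4.194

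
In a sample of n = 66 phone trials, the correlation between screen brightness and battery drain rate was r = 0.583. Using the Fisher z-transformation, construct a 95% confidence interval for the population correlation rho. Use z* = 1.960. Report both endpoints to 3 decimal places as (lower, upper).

(0.397, 0.723)

Fisher z: z_r = atanh(r) = ½·ln((1+0.583)/(1−0.583)) = 0.666995
SE(z) = 1/√(n−3) = 1/√63 = 0.125988
95% ⇒ z* = 1.960; margin = 1.960·0.125988 = 0.246936
CI on z-scale: (0.420059, 0.913931)
Back-transform: tanh(0.420059) = 0.396980, tanh(0.913931) = 0.723014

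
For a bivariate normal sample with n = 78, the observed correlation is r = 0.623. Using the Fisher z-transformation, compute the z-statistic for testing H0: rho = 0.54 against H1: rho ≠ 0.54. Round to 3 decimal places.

1.089

Fisher z: atanh(0.623) = 0.729893, atanh(0.54) = 0.604156
z = (z_r − z_0)·√(n−3) = (0.729893 − 0.604156)·√75 = 0.125737 · 8.660254 = 1.089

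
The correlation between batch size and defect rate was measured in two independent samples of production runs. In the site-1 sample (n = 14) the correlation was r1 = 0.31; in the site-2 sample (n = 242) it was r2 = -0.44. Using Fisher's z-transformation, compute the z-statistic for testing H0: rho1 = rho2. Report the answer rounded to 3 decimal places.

2.571

z1 = atanh(0.31) = 0.320545,  z2 = atanh(-0.44) = -0.472231
SE = √(1/(n1−3) + 1/(n2−3)) = √(1/11 + 1/239) = √(0.0909091 + 0.0041841) = √0.0950932 = 0.308372
z = (z1 − z2)/SE = (0.320545 − (-0.472231)) / 0.308372 = 0.792776 / 0.308372 = 2.571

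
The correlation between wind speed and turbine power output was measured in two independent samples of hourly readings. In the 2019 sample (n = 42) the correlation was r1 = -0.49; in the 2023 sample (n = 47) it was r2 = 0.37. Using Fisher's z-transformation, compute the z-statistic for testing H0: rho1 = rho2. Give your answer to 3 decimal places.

-4.204

Fisher z-transforms: z1 = atanh(-0.49) = -0.536060, z2 = atanh(0.37) = 0.388423; difference d = -0.924483
Var(d) = 1/39 + 1/44 = 0.0256410 + 0.0227273 = 0.0483683
z = d/√Var(d) = -0.924483 / √0.0483683 = -0.924483 / 0.219928 = -4.204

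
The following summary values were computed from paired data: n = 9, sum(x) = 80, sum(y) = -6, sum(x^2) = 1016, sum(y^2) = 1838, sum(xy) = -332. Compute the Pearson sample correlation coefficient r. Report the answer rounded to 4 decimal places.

Numerator: nΣxy − (Σx)(Σy) = 9·(-332) − (80)(-6) = -2508
Denominator: √[(nΣx²−(Σx)²)(nΣy²−(Σy)²)]
  nΣx²−(Σx)² = 9·1016 − 6400 = 2744;  nΣy²−(Σy)² = 9·1838 − 36 = 16506
  √(2744·16506) = √45292464 = 6729.9676
r = -2508 / 6729.9676 = -0.3727

-0.3727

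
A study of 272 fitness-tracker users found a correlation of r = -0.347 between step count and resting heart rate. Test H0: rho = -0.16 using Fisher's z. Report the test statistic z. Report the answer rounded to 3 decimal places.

Fisher z: atanh(-0.347) = -0.362029, atanh(-0.16) = -0.161387
z = (z_r − z_0)·√(n−3) = (-0.362029 − (-0.161387))·√269 = -0.200642 · 16.401219 = -3.291

-3.291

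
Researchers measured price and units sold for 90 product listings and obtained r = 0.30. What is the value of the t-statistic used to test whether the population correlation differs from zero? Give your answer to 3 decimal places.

2.950

t = r·√(n−2) / √(1−r²) with r = 0.30, n = 90
  = 0.30·√88 / √(1 − 0.0900)
  = 0.30·9.380832 / 0.953939
  = 2.814250 / 0.953939 = 2.950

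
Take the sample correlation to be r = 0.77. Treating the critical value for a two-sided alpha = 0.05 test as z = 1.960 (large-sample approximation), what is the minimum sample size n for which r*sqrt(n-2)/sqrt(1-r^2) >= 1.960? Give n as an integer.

5

r√(n−2)/√(1−r²) ≥ 1.960  ⇔  n−2 ≥ (1.960)²·(1−r²)/r²
(1−r²)/r² = (1−0.5929)/0.5929 = 0.6866
n ≥ 2 + 3.8416·0.6866 = 2 + 2.6376 = 4.6376
⌈4.6376⌉ = 5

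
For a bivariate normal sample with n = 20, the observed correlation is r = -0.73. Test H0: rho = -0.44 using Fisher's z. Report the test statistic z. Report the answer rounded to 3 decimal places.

Fisher z: atanh(-0.73) = -0.928727, atanh(-0.44) = -0.472231
z = (z_r − z_0)·√(n−3) = (-0.928727 − (-0.472231))·√17 = -0.456496 · 4.123106 = -1.882

-1.882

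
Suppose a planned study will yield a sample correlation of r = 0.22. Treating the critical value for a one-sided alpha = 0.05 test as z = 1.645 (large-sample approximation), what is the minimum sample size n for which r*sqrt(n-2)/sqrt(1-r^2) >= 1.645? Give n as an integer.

r√(n−2)/√(1−r²) ≥ 1.645  ⇔  n−2 ≥ (1.645)²·(1−r²)/r²
(1−r²)/r² = (1−0.0484)/0.0484 = 19.6612
n ≥ 2 + 2.706025·19.6612 = 2 + 53.2037 = 55.2037
⌈55.2037⌉ = 56

56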